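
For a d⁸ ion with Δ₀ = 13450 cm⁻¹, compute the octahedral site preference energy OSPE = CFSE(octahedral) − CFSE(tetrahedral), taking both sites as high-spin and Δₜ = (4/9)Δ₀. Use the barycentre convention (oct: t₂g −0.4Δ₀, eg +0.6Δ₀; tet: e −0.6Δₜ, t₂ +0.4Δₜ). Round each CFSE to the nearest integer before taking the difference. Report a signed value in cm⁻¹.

Octahedral high-spin t₂g⁶ eg²: CFSE = -1.2 × 13450 = -16140 cm⁻¹.
Tetrahedral e⁴ t₂⁴ gives -0.8Δₜ = -0.8 × (4/9) × 13450 = -4782 cm⁻¹.
Subtracting, OSPE = -16140 − (-4782) = -11358 cm⁻¹.

-11358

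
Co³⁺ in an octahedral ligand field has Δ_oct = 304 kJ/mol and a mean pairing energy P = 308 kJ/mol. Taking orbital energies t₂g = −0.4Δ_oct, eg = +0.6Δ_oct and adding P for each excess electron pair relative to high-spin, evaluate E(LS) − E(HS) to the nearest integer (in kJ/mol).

8

Co sits in group 9; removing 3 electrons leaves Co³⁺ with 9 − 3 = 6 d electrons.
High-spin: t₂g⁴ eg², CFSE = -0.4Δ_oct = -122 kJ/mol.
Low-spin t₂g⁶ eg⁰ gives -2.4Δ_oct = -730 kJ/mol, but forming 2 extra pairs costs 2P = 616 kJ/mol, so E(LS) = -730 + 616 = -114 kJ/mol.
The difference is -114 − (-122) = 8 kJ/mol, so high-spin lies lower.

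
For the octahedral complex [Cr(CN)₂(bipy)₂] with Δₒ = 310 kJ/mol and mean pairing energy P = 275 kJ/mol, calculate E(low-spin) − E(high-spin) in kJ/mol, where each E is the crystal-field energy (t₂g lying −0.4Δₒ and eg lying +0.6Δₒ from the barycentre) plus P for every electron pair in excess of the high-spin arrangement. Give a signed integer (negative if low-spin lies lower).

-35

Ligand charges: 2×(-1) from CN⁻ and 2×(+0) from bipy sum to -2; with overall charge +0, Cr is +2.
Cr sits in group 6; removing 2 electrons leaves Cr²⁺ with 6 − 2 = 4 d electrons.
High-spin d⁴ fills as t₂g³ eg¹ with CFSE 3(−0.4) + 1(+0.6) = -0.6Δₒ = -186 kJ/mol.
Low-spin t₂g⁴ eg⁰ gives -1.6Δₒ = -496 kJ/mol, but forming 1 extra pair costs 1P = 275 kJ/mol, so E(LS) = -496 + 275 = -221 kJ/mol.
E(LS) − E(HS) = -221 − (-186) = -35 kJ/mol.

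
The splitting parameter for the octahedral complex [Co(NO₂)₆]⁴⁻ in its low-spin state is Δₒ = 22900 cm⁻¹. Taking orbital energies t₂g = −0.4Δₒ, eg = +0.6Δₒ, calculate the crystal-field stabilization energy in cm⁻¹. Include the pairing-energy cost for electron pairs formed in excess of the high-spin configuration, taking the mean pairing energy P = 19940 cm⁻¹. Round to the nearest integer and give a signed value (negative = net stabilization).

-21280

Each NO₂⁻ contributes -1; 6 × (-1) = -6. With overall charge -4, Co is in the +2 oxidation state.
Co sits in group 9; removing 2 electrons leaves Co²⁺ with 9 − 2 = 7 d electrons.
The d⁷ electrons fill as t₂g⁶ eg¹.
Orbital CFSE = 6(-0.4) + 1(0.6) = -1.8Δₒ = -1.8 × 22900 = -41220 cm⁻¹.
Relative to high-spin t₂g⁵ eg² (2 paired), the low-spin configuration has 1 additional pair, contributing +1 × 19940 = +19940 cm⁻¹.
Combining: -41220 + 19940 = -21280 cm⁻¹.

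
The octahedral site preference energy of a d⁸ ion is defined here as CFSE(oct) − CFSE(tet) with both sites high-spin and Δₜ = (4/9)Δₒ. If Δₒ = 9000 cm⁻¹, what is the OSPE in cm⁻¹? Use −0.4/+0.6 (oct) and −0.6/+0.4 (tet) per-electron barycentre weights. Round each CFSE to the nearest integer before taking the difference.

In an octahedral site d⁸ (HS) is t₂g⁶ eg², giving CFSE(oct) = -1.2Δₒ = -10800 cm⁻¹.
In a tetrahedral site the filling is e⁴ t₂⁴: CFSE(tet) = -0.8Δₜ = -0.8 × (4/9)(9000) = -3200 cm⁻¹.
OSPE = -10800 − (-3200) = -7600 cm⁻¹.

-7600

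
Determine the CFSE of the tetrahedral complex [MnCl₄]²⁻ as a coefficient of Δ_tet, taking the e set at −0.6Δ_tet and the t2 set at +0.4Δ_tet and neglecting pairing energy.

0.0 Δ_tet

Each Cl⁻ contributes -1; 4 × (-1) = -4. With overall charge -2, Mn is in the +2 oxidation state.
Mn is in group 7, so Mn²⁺ is d⁵ (7 − 2 = 5).
With tetrahedral geometry the complex is necessarily high-spin.
Configuration: e^2 t2^3.
CFSE = 2(-0.6Δ_tet) + 3(0.4Δ_tet) = -1.2Δ_tet + 1.2Δ_tet = 0.0Δ_tet.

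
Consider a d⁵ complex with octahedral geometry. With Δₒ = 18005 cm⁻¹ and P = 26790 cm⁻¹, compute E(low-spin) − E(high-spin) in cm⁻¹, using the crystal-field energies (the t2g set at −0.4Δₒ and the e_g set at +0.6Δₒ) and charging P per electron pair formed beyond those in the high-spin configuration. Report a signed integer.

High-spin: t2g^3 e_g^2, CFSE = 0.0Δₒ = 0 cm⁻¹.
Low-spin t2g^5 e_g^0 gives -2.0Δₒ = -36010 cm⁻¹, but forming 2 extra pairs costs 2P = 53580 cm⁻¹, so E(LS) = -36010 + 53580 = 17570 cm⁻¹.
Thus E(LS) − E(HS) = 17570 cm⁻¹.

17570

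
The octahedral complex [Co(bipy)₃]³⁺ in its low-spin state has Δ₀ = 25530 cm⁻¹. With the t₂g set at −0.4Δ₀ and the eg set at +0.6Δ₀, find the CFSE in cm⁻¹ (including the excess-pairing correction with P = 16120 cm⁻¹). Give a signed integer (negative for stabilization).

bipy is neutral, so the +3 overall charge sits on Co: oxidation state +3.
Co sits in group 9; removing 3 electrons leaves Co³⁺ with 9 − 3 = 6 d electrons.
Electron filling gives t₂g⁶ eg⁰.
Orbital CFSE = 6(-0.4) + 0(0.6) = -2.4Δ₀ = -2.4 × 25530 = -61272 cm⁻¹.
Relative to high-spin t₂g⁴ eg² (1 paired), the low-spin configuration has 2 additional pairs, contributing +2 × 16120 = +32240 cm⁻¹.
Overall CFSE = -61272 + 32240 = -29032 cm⁻¹.

-29032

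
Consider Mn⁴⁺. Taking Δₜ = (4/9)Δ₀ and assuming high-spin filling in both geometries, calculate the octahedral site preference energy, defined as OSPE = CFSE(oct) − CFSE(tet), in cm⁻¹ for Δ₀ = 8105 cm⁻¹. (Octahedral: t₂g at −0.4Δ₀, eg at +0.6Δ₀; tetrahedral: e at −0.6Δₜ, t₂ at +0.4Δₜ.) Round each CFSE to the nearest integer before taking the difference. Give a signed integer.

-6844

Group 7 minus oxidation state +4 gives a d³ configuration for Mn⁴⁺.
Octahedral (high-spin): t2g^3 e_g^0, CFSE = 3(−0.4) + 0(+0.6) = -1.2Δ₀ = -1.2 × 8105 = -9726 cm⁻¹.
Tetrahedral e^2 t2^1 gives -0.8Δₜ = -0.8 × (4/9) × 8105 = -2882 cm⁻¹.
Subtracting, OSPE = -9726 − (-2882) = -6844 cm⁻¹.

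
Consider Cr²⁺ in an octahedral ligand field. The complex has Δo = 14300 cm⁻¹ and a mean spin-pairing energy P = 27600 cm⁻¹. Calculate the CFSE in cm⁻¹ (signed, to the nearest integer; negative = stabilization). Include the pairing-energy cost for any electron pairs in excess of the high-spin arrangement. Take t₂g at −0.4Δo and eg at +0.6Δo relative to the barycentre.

Cr²⁺: group 6, so d-count = 6 − 2 = 4.
Here Δo < P (14300 < 27600), so the high-spin state is favoured.
Configuration: t₂g³ eg¹.
Orbital CFSE = -0.6Δo = -0.6 × 14300 = -8580 cm⁻¹.
High-spin has no excess pairs, so no pairing correction applies.

-8580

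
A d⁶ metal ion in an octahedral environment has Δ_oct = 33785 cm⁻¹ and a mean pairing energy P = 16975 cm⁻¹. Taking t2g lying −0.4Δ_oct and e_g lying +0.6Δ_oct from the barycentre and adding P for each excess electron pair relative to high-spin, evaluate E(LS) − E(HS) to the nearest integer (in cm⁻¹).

High-spin d⁶ fills as t2g^4 e_g^2 with CFSE 4(−0.4) + 2(+0.6) = -0.4Δ_oct = -13514 cm⁻¹.
Low-spin: t2g^6 e_g^0, orbital CFSE = -2.4Δ_oct = -81084 cm⁻¹; plus 2 excess pairs × P = +33950 cm⁻¹; total -47134 cm⁻¹.
Thus E(LS) − E(HS) = -33620 cm⁻¹.

-33620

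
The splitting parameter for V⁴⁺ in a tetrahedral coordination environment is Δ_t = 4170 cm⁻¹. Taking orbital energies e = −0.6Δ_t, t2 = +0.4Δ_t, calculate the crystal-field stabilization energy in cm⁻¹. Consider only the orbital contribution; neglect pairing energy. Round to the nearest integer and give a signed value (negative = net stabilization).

V sits in group 5; removing 4 electrons leaves V⁴⁺ with 5 − 4 = 1 d electrons.
Tetrahedral splitting is small, so the complex is high-spin.
The d¹ electrons fill as e^1 t2^0.
CFSE(orbital) = 1×(-0.6Δ_t) + 0×(0.4Δ_t) = -0.6Δ_t; with Δ_t = 4170 cm⁻¹ that is -2502 cm⁻¹.

-2502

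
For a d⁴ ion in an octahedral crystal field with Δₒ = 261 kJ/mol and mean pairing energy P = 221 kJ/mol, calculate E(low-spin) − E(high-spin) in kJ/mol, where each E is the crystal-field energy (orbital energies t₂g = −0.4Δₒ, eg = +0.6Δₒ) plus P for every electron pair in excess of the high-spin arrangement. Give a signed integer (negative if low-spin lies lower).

-40

In the high-spin limit (t₂g³ eg¹) the orbital term is -0.6Δₒ = -157 kJ/mol, with no excess pairing.
Low-spin: t₂g⁴ eg⁰, orbital CFSE = -1.6Δₒ = -418 kJ/mol; plus 1 excess pair × P = +221 kJ/mol; total -197 kJ/mol.
E(LS) − E(HS) = -197 − (-157) = -40 kJ/mol.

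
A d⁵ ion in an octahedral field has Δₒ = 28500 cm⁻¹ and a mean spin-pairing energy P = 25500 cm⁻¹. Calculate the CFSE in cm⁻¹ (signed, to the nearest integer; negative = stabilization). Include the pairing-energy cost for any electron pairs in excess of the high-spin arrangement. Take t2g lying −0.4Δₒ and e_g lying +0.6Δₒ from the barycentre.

Since Δₒ = 28500 cm⁻¹ > P = 25500 cm⁻¹, the complex adopts the low-spin configuration.
Configuration: t2g^5 e_g^0.
Orbital CFSE = -2.0Δₒ = -2.0 × 28500 = -57000 cm⁻¹.
Excess pairs vs high-spin: 2 − 0 = 2; pairing cost = +51000 cm⁻¹.
Net CFSE = -57000 + 51000 = -6000 cm⁻¹.

-6000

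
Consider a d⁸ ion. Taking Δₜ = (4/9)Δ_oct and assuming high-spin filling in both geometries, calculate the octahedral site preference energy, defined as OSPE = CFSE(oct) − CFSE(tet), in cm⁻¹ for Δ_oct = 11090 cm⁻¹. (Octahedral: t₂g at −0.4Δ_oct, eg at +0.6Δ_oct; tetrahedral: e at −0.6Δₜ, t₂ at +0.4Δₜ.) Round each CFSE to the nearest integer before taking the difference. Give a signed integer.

In an octahedral site d⁸ (HS) is t₂g⁶ eg², giving CFSE(oct) = -1.2Δ_oct = -13308 cm⁻¹.
Tetrahedral e⁴ t₂⁴ gives -0.8Δₜ = -0.8 × (4/9) × 11090 = -3943 cm⁻¹.
OSPE = -13308 − (-3943) = -9365 cm⁻¹.

-9365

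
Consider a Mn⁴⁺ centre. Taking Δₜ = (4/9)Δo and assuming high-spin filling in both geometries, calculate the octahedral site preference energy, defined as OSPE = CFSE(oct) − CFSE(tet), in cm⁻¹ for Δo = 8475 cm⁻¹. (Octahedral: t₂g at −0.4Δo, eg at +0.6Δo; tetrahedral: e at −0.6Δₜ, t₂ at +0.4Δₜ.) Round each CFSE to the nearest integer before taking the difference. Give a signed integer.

Mn is in group 7, so Mn⁴⁺ is d³ (7 − 4 = 3).
In an octahedral site d³ (HS) is t₂g³ eg⁰, giving CFSE(oct) = -1.2Δo = -10170 cm⁻¹.
In a tetrahedral site the filling is e² t₂¹: CFSE(tet) = -0.8Δₜ = -0.8 × (4/9)(8475) = -3013 cm⁻¹.
OSPE = -10170 − (-3013) = -7157 cm⁻¹.

-7157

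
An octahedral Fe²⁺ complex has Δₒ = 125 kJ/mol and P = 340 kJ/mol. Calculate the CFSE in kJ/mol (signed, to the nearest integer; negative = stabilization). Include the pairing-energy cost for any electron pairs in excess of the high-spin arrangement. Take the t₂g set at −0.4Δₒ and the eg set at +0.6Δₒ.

Fe²⁺: group 8, so d-count = 8 − 2 = 6.
Δₒ < P, so pairing is avoided: the ground state is high-spin.
Filling d⁶ accordingly: t₂g⁴ eg².
Orbital CFSE = -0.4Δₒ = -0.4 × 125 = -50 kJ/mol.
High-spin has no excess pairs, so no pairing correction applies.

-50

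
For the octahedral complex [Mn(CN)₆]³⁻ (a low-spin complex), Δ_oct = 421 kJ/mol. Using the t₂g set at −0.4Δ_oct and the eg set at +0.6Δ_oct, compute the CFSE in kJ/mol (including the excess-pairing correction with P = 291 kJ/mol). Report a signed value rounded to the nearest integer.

-383

Each CN⁻ contributes -1; 6 × (-1) = -6. With overall charge -3, Mn is in the +3 oxidation state.
Mn³⁺: group 7, so d-count = 7 − 3 = 4.
Electron filling gives t₂g⁴ eg⁰.
CFSE(orbital) = 4×(-0.4Δ_oct) + 0×(0.6Δ_oct) = -1.6Δ_oct; with Δ_oct = 421 kJ/mol that is -674 kJ/mol.
Pairing penalty: 1 pair vs 0 in the high-spin reference → 1 extra × P = 291 kJ/mol.
Overall CFSE = -674 + 291 = -383 kJ/mol.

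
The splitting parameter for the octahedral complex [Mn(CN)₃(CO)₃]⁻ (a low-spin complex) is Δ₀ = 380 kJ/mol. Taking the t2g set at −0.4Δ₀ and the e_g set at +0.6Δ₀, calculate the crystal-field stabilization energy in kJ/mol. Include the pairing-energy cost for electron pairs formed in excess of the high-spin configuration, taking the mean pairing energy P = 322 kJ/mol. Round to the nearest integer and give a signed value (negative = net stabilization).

-116

Ligand charges: 3×(-1) from CN⁻ and 3×(+0) from CO sum to -3; with overall charge -1, Mn is +2.
Mn²⁺: group 7, so d-count = 7 − 2 = 5.
Configuration: t2g^5 e_g^0.
Orbital CFSE = 5(-0.4) + 0(0.6) = -2.0Δ₀ = -2.0 × 380 = -760 kJ/mol.
Pairing penalty: 2 pairs vs 0 in the high-spin reference → 2 extra × P = 644 kJ/mol.
Overall CFSE = -760 + 644 = -116 kJ/mol.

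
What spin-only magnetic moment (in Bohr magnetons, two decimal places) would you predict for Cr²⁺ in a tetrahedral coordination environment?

4.90 Bohr magnetons

Cr is in group 6, so Cr²⁺ is d⁴ (6 − 2 = 4).
Tetrahedral fields are weak (Δₜ ≈ 4/9 Δₒ), so electrons fill high-spin.
Configuration: e^2 t2^2 → 4 unpaired electrons.
μ(spin-only) = √[4(4+2)] = √24 ≈ 4.90 Bohr magnetons.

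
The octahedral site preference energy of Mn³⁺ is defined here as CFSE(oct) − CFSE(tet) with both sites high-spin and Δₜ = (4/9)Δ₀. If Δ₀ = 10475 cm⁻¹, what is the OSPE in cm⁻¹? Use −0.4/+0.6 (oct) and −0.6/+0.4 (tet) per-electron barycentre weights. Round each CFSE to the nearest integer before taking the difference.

Group 7 minus oxidation state +3 gives a d⁴ configuration for Mn³⁺.
Octahedral high-spin t₂g³ eg¹: CFSE = -0.6 × 10475 = -6285 cm⁻¹.
Tetrahedral: e² t₂², CFSE = 2(−0.6) + 2(+0.4) = -0.4Δₜ = -0.4 × (4/9) × 10475 = -1862 cm⁻¹.
OSPE = -6285 − (-1862) = -4423 cm⁻¹.

-4423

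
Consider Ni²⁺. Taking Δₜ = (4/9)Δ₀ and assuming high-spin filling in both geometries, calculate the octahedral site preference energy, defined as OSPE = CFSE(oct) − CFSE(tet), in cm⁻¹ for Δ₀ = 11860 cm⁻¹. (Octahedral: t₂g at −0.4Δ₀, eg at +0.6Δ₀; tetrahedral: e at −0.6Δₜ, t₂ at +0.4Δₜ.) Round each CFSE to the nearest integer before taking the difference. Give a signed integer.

-10015

Group 10 minus oxidation state +2 gives a d⁸ configuration for Ni²⁺.
Octahedral high-spin t2g^6 e_g^2: CFSE = -1.2 × 11860 = -14232 cm⁻¹.
Tetrahedral e^4 t2^4 gives -0.8Δₜ = -0.8 × (4/9) × 11860 = -4217 cm⁻¹.
OSPE = CFSE(oct) − CFSE(tet) = -14232 − (-4217) = -10015 cm⁻¹.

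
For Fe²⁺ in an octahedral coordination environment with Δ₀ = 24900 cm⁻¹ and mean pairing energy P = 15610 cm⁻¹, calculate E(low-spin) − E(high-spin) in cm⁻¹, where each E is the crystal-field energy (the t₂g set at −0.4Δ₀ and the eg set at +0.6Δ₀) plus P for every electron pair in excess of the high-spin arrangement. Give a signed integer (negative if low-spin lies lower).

-18580

Group 8 minus oxidation state +2 gives a d⁶ configuration for Fe²⁺.
In the high-spin limit (t₂g⁴ eg²) the orbital term is -0.4Δ₀ = -9960 cm⁻¹, with no excess pairing.
For low-spin the configuration is t₂g⁶ eg⁰: orbital energy -2.4 × 24900 = -59760 cm⁻¹, and 2 additional pairs relative to high-spin add 31220 cm⁻¹, giving -28540 cm⁻¹.
Thus E(LS) − E(HS) = -18580 cm⁻¹.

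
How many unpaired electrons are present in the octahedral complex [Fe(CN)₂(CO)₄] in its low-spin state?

0

Ligand charges: 2×(-1) from CN⁻ and 4×(+0) from CO sum to -2; with overall charge +0, Fe is +2.
Fe is in group 8, so Fe²⁺ is d⁶ (8 − 2 = 6).
Configuration: t2g^6 e_g^0, giving 0 unpaired electrons.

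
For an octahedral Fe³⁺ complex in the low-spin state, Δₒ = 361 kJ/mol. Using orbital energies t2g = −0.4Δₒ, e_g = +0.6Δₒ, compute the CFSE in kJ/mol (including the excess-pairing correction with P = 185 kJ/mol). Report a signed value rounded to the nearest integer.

-352

Fe sits in group 8; removing 3 electrons leaves Fe³⁺ with 8 − 3 = 5 d electrons.
Electron filling gives t2g^5 e_g^0.
CFSE(orbital) = 5×(-0.4Δₒ) + 0×(0.6Δₒ) = -2.0Δₒ; with Δₒ = 361 kJ/mol that is -722 kJ/mol.
High-spin d⁵ would be t2g^3 e_g^2 with 0 pairs; low-spin has 2, so 2 excess pairs cost +2P = +370 kJ/mol.
Combining: -722 + 370 = -352 kJ/mol.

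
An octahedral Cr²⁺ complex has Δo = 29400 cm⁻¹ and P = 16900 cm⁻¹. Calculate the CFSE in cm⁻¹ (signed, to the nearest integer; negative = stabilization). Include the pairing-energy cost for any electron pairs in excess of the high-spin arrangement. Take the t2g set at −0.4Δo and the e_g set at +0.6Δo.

Group 6 minus oxidation state +2 gives a d⁴ configuration for Cr²⁺.
Since Δo = 29400 cm⁻¹ > P = 16900 cm⁻¹, the complex adopts the low-spin configuration.
Filling d⁴ accordingly: t2g^4 e_g^0.
Orbital CFSE = -1.6Δo = -1.6 × 29400 = -47040 cm⁻¹.
Excess pairs vs high-spin: 1 − 0 = 1; pairing cost = +16900 cm⁻¹.
Net CFSE = -47040 + 16900 = -30140 cm⁻¹.

-30140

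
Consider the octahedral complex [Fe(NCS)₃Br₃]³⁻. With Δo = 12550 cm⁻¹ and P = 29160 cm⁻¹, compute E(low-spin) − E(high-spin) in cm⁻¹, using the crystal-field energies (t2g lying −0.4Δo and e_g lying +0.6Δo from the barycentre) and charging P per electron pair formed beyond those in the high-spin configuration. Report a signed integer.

33220

Ligand charges: 3×(-1) from NCS⁻ and 3×(-1) from Br⁻ sum to -6; with overall charge -3, Fe is +3.
Fe³⁺: group 8, so d-count = 8 − 3 = 5.
High-spin: t2g^3 e_g^2, CFSE = 0.0Δo = 0 cm⁻¹.
Low-spin: t2g^5 e_g^0, orbital CFSE = -2.0Δo = -25100 cm⁻¹; plus 2 excess pairs × P = +58320 cm⁻¹; total 33220 cm⁻¹.
The difference is 33220 − (0) = 33220 cm⁻¹, so high-spin lies lower.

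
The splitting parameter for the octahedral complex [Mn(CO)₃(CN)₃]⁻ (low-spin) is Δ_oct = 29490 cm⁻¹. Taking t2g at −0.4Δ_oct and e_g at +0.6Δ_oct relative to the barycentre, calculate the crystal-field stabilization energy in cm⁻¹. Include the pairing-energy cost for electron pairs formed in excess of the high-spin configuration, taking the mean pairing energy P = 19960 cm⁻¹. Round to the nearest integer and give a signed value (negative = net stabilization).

-19060

Ligand charges: 3×(+0) from CO and 3×(-1) from CN⁻ sum to -3; with overall charge -1, Mn is +2.
Mn sits in group 7; removing 2 electrons leaves Mn²⁺ with 7 − 2 = 5 d electrons.
The d⁵ electrons fill as t2g^5 e_g^0.
The orbital stabilization is -2.0Δ_oct = -2.0 × 29490 = -58980 cm⁻¹.
Pairing penalty: 2 pairs vs 0 in the high-spin reference → 2 extra × P = 39920 cm⁻¹.
Overall CFSE = -58980 + 39920 = -19060 cm⁻¹.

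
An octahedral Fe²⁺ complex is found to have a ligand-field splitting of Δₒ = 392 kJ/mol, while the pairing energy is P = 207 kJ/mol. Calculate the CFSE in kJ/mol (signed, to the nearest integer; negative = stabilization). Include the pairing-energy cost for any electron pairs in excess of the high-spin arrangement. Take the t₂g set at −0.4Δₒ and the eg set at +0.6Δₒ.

-527

Group 8 minus oxidation state +2 gives a d⁶ configuration for Fe²⁺.
Δₒ > P, so pairing is preferred: the ground state is low-spin.
That gives t₂g⁶ eg⁰.
Orbital CFSE = -2.4Δₒ = -2.4 × 392 = -941 kJ/mol.
Excess pairs vs high-spin: 3 − 1 = 2; pairing cost = +414 kJ/mol.
Net CFSE = -941 + 414 = -527 kJ/mol.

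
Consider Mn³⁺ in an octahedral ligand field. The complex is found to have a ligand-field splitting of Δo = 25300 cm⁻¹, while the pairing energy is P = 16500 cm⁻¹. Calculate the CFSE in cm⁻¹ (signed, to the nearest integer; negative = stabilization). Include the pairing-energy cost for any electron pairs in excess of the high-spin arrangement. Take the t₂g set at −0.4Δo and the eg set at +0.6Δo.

-23980

Mn is in group 7, so Mn³⁺ is d⁴ (7 − 3 = 4).
Since Δo = 25300 cm⁻¹ > P = 16500 cm⁻¹, the complex adopts the low-spin configuration.
Filling d⁴ accordingly: t₂g⁴ eg⁰.
Orbital CFSE = -1.6Δo = -1.6 × 25300 = -40480 cm⁻¹.
Excess pairs vs high-spin: 1 − 0 = 1; pairing cost = +16500 cm⁻¹.
Net CFSE = -40480 + 16500 = -23980 cm⁻¹.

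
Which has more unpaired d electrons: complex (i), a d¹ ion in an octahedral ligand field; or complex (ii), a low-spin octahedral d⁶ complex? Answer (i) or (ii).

(i): t₂g¹ eg⁰ → 1 unpaired.
(ii): t2g^6 e_g^0 → 0 unpaired.
So (i) has more unpaired electrons.

(i)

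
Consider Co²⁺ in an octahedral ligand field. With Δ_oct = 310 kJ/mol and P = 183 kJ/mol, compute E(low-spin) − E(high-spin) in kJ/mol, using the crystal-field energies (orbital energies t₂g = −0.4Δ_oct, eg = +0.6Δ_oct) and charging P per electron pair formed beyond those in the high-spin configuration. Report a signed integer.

Co is in group 9, so Co²⁺ is d⁷ (9 − 2 = 7).
High-spin d⁷ fills as t₂g⁵ eg² with CFSE 5(−0.4) + 2(+0.6) = -0.8Δ_oct = -248 kJ/mol.
Low-spin t₂g⁶ eg¹ gives -1.8Δ_oct = -558 kJ/mol, but forming 1 extra pair costs 1P = 183 kJ/mol, so E(LS) = -558 + 183 = -375 kJ/mol.
Thus E(LS) − E(HS) = -127 kJ/mol.

-127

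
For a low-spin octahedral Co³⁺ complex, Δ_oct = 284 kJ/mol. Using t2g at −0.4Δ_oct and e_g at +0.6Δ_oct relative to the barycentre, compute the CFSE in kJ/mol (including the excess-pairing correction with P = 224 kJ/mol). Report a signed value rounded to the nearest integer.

Co³⁺: group 9, so d-count = 9 − 3 = 6.
The d⁶ electrons fill as t2g^6 e_g^0.
Orbital CFSE = 6(-0.4) + 0(0.6) = -2.4Δ_oct = -2.4 × 284 = -682 kJ/mol.
High-spin d⁶ would be t2g^4 e_g^2 with 1 pair; low-spin has 3, so 2 excess pairs cost +2P = +448 kJ/mol.
Net CFSE = -682 + 448 = -234 kJ/mol.

-234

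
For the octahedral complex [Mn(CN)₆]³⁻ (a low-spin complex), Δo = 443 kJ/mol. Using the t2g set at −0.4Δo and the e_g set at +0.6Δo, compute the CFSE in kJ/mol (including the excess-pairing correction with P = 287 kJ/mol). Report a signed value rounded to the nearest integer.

Each CN⁻ contributes -1; 6 × (-1) = -6. With overall charge -3, Mn is in the +3 oxidation state.
Mn is in group 7, so Mn³⁺ is d⁴ (7 − 3 = 4).
The d⁴ electrons fill as t2g^4 e_g^0.
CFSE(orbital) = 4×(-0.4Δo) + 0×(0.6Δo) = -1.6Δo; with Δo = 443 kJ/mol that is -709 kJ/mol.
High-spin d⁴ would be t2g^3 e_g^1 with 0 pairs; low-spin has 1, so 1 excess pair costs +1P = +287 kJ/mol.
Overall CFSE = -709 + 287 = -422 kJ/mol.

-422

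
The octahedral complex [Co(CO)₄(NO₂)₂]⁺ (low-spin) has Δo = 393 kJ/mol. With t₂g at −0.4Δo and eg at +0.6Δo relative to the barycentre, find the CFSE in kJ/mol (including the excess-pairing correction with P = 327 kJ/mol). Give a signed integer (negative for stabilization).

Ligand charges: 4×(+0) from CO and 2×(-1) from NO₂⁻ sum to -2; with overall charge +1, Co is +3.
Co is in group 9, so Co³⁺ is d⁶ (9 − 3 = 6).
Configuration: t₂g⁶ eg⁰.
CFSE(orbital) = 6×(-0.4Δo) + 0×(0.6Δo) = -2.4Δo; with Δo = 393 kJ/mol that is -943 kJ/mol.
High-spin d⁶ would be t₂g⁴ eg² with 1 pair; low-spin has 3, so 2 excess pairs cost +2P = +654 kJ/mol.
Net CFSE = -943 + 654 = -289 kJ/mol.

-289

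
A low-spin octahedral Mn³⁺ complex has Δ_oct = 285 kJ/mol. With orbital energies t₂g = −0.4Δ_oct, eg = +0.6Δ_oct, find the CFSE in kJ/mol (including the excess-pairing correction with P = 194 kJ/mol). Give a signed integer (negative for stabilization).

-262

Mn is in group 7, so Mn³⁺ is d⁴ (7 − 3 = 4).
The d⁴ electrons fill as t₂g⁴ eg⁰.
CFSE(orbital) = 4×(-0.4Δ_oct) + 0×(0.6Δ_oct) = -1.6Δ_oct; with Δ_oct = 285 kJ/mol that is -456 kJ/mol.
High-spin d⁴ would be t₂g³ eg¹ with 0 pairs; low-spin has 1, so 1 excess pair costs +1P = +194 kJ/mol.
Net CFSE = -456 + 194 = -262 kJ/mol.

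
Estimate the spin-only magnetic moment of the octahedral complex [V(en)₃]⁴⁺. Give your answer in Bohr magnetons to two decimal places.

1.73 Bohr magnetons

en is neutral, so the +4 overall charge sits on V: oxidation state +4.
V⁴⁺: group 5, so d-count = 5 − 4 = 1.
Configuration: t₂g¹ eg⁰ → 1 unpaired electron.
μ(spin-only) = √[1(1+2)] = √3 ≈ 1.73 Bohr magnetons.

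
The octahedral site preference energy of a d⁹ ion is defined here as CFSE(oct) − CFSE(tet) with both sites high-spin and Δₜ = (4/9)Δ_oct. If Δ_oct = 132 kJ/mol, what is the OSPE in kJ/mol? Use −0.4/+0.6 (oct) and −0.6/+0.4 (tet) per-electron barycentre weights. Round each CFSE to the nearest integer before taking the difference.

In an octahedral site d⁹ (HS) is t₂g⁶ eg³, giving CFSE(oct) = -0.6Δ_oct = -79 kJ/mol.
Tetrahedral: e⁴ t₂⁵, CFSE = 4(−0.6) + 5(+0.4) = -0.4Δₜ = -0.4 × (4/9) × 132 = -23 kJ/mol.
OSPE = -79 − (-23) = -56 kJ/mol.

-56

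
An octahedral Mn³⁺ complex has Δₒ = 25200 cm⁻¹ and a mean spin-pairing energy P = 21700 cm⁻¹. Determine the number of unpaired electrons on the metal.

2

Group 7 minus oxidation state +3 gives a d⁴ configuration for Mn³⁺.
With Δₒ > P the complex is low-spin.
That gives t₂g⁴ eg⁰.
Unpaired electrons: 2.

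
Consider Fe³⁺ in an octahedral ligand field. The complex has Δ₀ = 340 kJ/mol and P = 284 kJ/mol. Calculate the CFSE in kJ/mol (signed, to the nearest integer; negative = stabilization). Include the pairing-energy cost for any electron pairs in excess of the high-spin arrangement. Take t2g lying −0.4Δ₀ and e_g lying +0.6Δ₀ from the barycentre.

-112

Fe sits in group 8; removing 3 electrons leaves Fe³⁺ with 8 − 3 = 5 d electrons.
Here Δ₀ > P (340 > 284), so the low-spin state is favoured.
Configuration: t2g^5 e_g^0.
Orbital CFSE = -2.0Δ₀ = -2.0 × 340 = -680 kJ/mol.
Excess pairs vs high-spin: 2 − 0 = 2; pairing cost = +568 kJ/mol.
Net CFSE = -680 + 568 = -112 kJ/mol.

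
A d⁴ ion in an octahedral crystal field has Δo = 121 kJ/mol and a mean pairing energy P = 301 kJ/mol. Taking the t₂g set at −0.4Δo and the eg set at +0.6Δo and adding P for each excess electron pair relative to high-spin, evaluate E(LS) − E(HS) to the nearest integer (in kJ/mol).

180

In the high-spin limit (t₂g³ eg¹) the orbital term is -0.6Δo = -73 kJ/mol, with no excess pairing.
For low-spin the configuration is t₂g⁴ eg⁰: orbital energy -1.6 × 121 = -194 kJ/mol, and 1 additional pair relative to high-spin adds 301 kJ/mol, giving 107 kJ/mol.
The difference is 107 − (-73) = 180 kJ/mol, so high-spin lies lower.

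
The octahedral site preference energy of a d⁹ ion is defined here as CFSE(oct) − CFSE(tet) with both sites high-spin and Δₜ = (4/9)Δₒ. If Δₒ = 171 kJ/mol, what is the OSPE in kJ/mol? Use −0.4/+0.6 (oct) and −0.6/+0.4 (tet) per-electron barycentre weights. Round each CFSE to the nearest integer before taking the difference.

-73

In an octahedral site d⁹ (HS) is t2g^6 e_g^3, giving CFSE(oct) = -0.6Δₒ = -103 kJ/mol.
Tetrahedral e^4 t2^5 gives -0.4Δₜ = -0.4 × (4/9) × 171 = -30 kJ/mol.
OSPE = -103 − (-30) = -73 kJ/mol.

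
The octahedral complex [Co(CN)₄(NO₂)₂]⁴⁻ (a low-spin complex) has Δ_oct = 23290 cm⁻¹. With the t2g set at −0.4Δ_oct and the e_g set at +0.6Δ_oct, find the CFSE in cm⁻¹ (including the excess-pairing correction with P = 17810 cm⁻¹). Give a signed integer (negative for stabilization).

Ligand charges: 4×(-1) from CN⁻ and 2×(-1) from NO₂⁻ sum to -6; with overall charge -4, Co is +2.
Co²⁺: group 9, so d-count = 9 − 2 = 7.
Electron filling gives t2g^6 e_g^1.
Orbital CFSE = 6(-0.4) + 1(0.6) = -1.8Δ_oct = -1.8 × 23290 = -41922 cm⁻¹.
Pairing penalty: 3 pairs vs 2 in the high-spin reference → 1 extra × P = 17810 cm⁻¹.
Combining: -41922 + 17810 = -24112 cm⁻¹.

-24112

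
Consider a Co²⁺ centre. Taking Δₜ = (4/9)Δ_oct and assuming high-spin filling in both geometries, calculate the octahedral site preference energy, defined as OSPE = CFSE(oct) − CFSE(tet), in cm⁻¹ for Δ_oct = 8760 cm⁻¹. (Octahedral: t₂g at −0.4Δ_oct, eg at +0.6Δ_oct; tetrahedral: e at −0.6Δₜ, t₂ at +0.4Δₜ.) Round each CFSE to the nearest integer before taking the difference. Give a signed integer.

-2336

Co is in group 9, so Co²⁺ is d⁷ (9 − 2 = 7).
Octahedral high-spin t2g^5 e_g^2: CFSE = -0.8 × 8760 = -7008 cm⁻¹.
Tetrahedral: e^4 t2^3, CFSE = 4(−0.6) + 3(+0.4) = -1.2Δₜ = -1.2 × (4/9) × 8760 = -4672 cm⁻¹.
Subtracting, OSPE = -7008 − (-4672) = -2336 cm⁻¹.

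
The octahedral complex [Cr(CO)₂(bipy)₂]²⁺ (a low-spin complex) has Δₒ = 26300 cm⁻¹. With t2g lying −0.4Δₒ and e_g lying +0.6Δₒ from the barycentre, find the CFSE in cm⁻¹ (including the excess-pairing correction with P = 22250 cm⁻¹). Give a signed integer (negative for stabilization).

-19830

Ligand charges: 2×(+0) from CO and 2×(+0) from bipy sum to +0; with overall charge +2, Cr is +2.
Group 6 minus oxidation state +2 gives a d⁴ configuration for Cr²⁺.
Configuration: t2g^4 e_g^0.
The orbital stabilization is -1.6Δₒ = -1.6 × 26300 = -42080 cm⁻¹.
High-spin d⁴ would be t2g^3 e_g^1 with 0 pairs; low-spin has 1, so 1 excess pair costs +1P = +22250 cm⁻¹.
Combining: -42080 + 22250 = -19830 cm⁻¹.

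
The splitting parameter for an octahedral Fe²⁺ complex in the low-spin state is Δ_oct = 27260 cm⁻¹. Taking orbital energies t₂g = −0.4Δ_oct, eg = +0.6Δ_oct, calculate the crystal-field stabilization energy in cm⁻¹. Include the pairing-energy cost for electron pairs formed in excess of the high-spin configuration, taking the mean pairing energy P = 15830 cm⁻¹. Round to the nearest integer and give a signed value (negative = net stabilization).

Fe is in group 8, so Fe²⁺ is d⁶ (8 − 2 = 6).
Electron filling gives t₂g⁶ eg⁰.
CFSE(orbital) = 6×(-0.4Δ_oct) + 0×(0.6Δ_oct) = -2.4Δ_oct; with Δ_oct = 27260 cm⁻¹ that is -65424 cm⁻¹.
High-spin d⁶ would be t₂g⁴ eg² with 1 pair; low-spin has 3, so 2 excess pairs cost +2P = +31660 cm⁻¹.
Net CFSE = -65424 + 31660 = -33764 cm⁻¹.

-33764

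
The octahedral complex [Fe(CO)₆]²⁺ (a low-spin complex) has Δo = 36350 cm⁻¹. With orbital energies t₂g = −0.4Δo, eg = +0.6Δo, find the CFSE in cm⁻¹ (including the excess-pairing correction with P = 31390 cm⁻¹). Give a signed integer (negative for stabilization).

-24460

CO is neutral, so the +2 overall charge sits on Fe: oxidation state +2.
Fe²⁺: group 8, so d-count = 8 − 2 = 6.
Configuration: t₂g⁶ eg⁰.
Orbital CFSE = 6(-0.4) + 0(0.6) = -2.4Δo = -2.4 × 36350 = -87240 cm⁻¹.
Pairing penalty: 3 pairs vs 1 in the high-spin reference → 2 extra × P = 62780 cm⁻¹.
Net CFSE = -87240 + 62780 = -24460 cm⁻¹.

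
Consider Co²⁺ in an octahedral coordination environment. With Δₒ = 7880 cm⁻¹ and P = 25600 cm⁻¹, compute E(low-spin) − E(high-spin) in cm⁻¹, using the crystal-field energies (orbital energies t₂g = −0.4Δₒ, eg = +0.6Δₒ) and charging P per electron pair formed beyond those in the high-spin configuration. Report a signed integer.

17720

Group 9 minus oxidation state +2 gives a d⁷ configuration for Co²⁺.
High-spin: t₂g⁵ eg², CFSE = -0.8Δₒ = -6304 cm⁻¹.
For low-spin the configuration is t₂g⁶ eg¹: orbital energy -1.8 × 7880 = -14184 cm⁻¹, and 1 additional pair relative to high-spin adds 25600 cm⁻¹, giving 11416 cm⁻¹.
E(LS) − E(HS) = 11416 − (-6304) = 17720 cm⁻¹.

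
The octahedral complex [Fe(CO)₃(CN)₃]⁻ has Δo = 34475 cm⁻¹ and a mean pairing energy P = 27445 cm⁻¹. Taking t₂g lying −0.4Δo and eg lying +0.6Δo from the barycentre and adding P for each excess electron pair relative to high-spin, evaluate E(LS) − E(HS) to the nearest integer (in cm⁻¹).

-14060

Ligand charges: 3×(+0) from CO and 3×(-1) from CN⁻ sum to -3; with overall charge -1, Fe is +2.
Fe sits in group 8; removing 2 electrons leaves Fe²⁺ with 8 − 2 = 6 d electrons.
High-spin: t₂g⁴ eg², CFSE = -0.4Δo = -13790 cm⁻¹.
Low-spin t₂g⁶ eg⁰ gives -2.4Δo = -82740 cm⁻¹, but forming 2 extra pairs costs 2P = 54890 cm⁻¹, so E(LS) = -82740 + 54890 = -27850 cm⁻¹.
E(LS) − E(HS) = -27850 − (-13790) = -14060 cm⁻¹.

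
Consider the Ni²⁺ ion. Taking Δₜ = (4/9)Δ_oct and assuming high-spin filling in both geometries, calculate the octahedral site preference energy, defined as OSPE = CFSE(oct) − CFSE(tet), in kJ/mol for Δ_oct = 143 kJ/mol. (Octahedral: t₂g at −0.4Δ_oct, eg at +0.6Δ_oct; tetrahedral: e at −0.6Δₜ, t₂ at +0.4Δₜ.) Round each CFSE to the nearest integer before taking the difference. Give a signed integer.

Ni²⁺: group 10, so d-count = 10 − 2 = 8.
In an octahedral site d⁸ (HS) is t₂g⁶ eg², giving CFSE(oct) = -1.2Δ_oct = -172 kJ/mol.
Tetrahedral e⁴ t₂⁴ gives -0.8Δₜ = -0.8 × (4/9) × 143 = -51 kJ/mol.
OSPE = -172 − (-51) = -121 kJ/mol.

-121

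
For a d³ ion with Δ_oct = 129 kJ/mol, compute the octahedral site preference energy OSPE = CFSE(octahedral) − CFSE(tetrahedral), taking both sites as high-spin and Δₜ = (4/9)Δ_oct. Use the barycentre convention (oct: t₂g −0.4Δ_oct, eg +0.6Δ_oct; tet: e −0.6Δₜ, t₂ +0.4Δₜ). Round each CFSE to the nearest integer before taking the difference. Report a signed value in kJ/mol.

-109

Octahedral high-spin t2g^3 e_g^0: CFSE = -1.2 × 129 = -155 kJ/mol.
In a tetrahedral site the filling is e^2 t2^1: CFSE(tet) = -0.8Δₜ = -0.8 × (4/9)(129) = -46 kJ/mol.
OSPE = CFSE(oct) − CFSE(tet) = -155 − (-46) = -109 kJ/mol.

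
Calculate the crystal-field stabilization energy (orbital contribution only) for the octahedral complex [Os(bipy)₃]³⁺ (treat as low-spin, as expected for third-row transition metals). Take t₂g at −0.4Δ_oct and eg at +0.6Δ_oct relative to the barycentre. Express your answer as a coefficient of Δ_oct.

bipy is neutral, so the +3 overall charge sits on Os: oxidation state +3.
Os³⁺: group 8, so d-count = 8 − 3 = 5.
Configuration: t₂g⁵ eg⁰.
CFSE = 5(-0.4Δ_oct) + 0(0.6Δ_oct) = -2.0Δ_oct + 0.0Δ_oct = -2.0Δ_oct.

-2.0 Δ_oct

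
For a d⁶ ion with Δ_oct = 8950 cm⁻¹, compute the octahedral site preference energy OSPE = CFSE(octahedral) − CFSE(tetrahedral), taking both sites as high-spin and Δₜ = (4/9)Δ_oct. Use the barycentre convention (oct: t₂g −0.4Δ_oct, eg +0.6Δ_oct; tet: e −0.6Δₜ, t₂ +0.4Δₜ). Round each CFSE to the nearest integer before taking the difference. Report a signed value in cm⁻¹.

-1193

In an octahedral site d⁶ (HS) is t₂g⁴ eg², giving CFSE(oct) = -0.4Δ_oct = -3580 cm⁻¹.
Tetrahedral e³ t₂³ gives -0.6Δₜ = -0.6 × (4/9) × 8950 = -2387 cm⁻¹.
Subtracting, OSPE = -3580 − (-2387) = -1193 cm⁻¹.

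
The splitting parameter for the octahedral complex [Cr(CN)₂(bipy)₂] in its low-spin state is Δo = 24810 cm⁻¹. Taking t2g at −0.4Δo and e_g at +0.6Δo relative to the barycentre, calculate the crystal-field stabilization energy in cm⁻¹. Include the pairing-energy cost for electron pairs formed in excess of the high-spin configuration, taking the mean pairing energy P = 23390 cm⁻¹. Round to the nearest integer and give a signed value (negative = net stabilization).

Ligand charges: 2×(-1) from CN⁻ and 2×(+0) from bipy sum to -2; with overall charge +0, Cr is +2.
Cr sits in group 6; removing 2 electrons leaves Cr²⁺ with 6 − 2 = 4 d electrons.
Electron filling gives t2g^4 e_g^0.
Orbital CFSE = 4(-0.4) + 0(0.6) = -1.6Δo = -1.6 × 24810 = -39696 cm⁻¹.
Relative to high-spin t2g^3 e_g^1 (0 paired), the low-spin configuration has 1 additional pair, contributing +1 × 23390 = +23390 cm⁻¹.
Combining: -39696 + 23390 = -16306 cm⁻¹.

-16306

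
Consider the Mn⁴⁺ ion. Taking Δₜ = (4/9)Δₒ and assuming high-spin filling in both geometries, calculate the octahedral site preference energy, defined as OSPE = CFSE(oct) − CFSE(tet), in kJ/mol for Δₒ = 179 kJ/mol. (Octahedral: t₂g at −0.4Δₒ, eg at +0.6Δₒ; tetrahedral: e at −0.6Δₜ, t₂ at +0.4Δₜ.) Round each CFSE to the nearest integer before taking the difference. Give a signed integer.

Mn is in group 7, so Mn⁴⁺ is d³ (7 − 4 = 3).
Octahedral (high-spin): t2g^3 e_g^0, CFSE = 3(−0.4) + 0(+0.6) = -1.2Δₒ = -1.2 × 179 = -215 kJ/mol.
Tetrahedral e^2 t2^1 gives -0.8Δₜ = -0.8 × (4/9) × 179 = -64 kJ/mol.
OSPE = CFSE(oct) − CFSE(tet) = -215 − (-64) = -151 kJ/mol.

-151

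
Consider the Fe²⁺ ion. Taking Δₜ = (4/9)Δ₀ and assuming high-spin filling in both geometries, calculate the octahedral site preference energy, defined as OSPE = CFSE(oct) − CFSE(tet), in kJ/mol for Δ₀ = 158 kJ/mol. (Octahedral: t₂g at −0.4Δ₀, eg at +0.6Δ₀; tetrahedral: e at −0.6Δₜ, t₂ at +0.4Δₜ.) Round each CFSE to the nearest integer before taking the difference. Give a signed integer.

-21

Fe sits in group 8; removing 2 electrons leaves Fe²⁺ with 8 − 2 = 6 d electrons.
Octahedral high-spin t2g^4 e_g^2: CFSE = -0.4 × 158 = -63 kJ/mol.
Tetrahedral: e^3 t2^3, CFSE = 3(−0.6) + 3(+0.4) = -0.6Δₜ = -0.6 × (4/9) × 158 = -42 kJ/mol.
OSPE = CFSE(oct) − CFSE(tet) = -63 − (-42) = -21 kJ/mol.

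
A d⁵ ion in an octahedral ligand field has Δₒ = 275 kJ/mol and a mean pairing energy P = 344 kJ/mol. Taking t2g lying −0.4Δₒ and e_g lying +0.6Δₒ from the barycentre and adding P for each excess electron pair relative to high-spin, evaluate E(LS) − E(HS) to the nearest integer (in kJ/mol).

High-spin: t2g^3 e_g^2, CFSE = 0.0Δₒ = 0 kJ/mol.
Low-spin: t2g^5 e_g^0, orbital CFSE = -2.0Δₒ = -550 kJ/mol; plus 2 excess pairs × P = +688 kJ/mol; total 138 kJ/mol.
E(LS) − E(HS) = 138 − (0) = 138 kJ/mol.

138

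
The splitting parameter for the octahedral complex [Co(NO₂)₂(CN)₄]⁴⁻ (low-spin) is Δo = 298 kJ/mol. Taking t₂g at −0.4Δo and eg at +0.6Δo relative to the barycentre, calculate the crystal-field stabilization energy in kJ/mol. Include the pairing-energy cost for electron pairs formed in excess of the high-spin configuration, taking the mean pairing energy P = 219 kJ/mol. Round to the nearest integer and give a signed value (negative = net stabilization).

-317

Ligand charges: 2×(-1) from NO₂⁻ and 4×(-1) from CN⁻ sum to -6; with overall charge -4, Co is +2.
Co is in group 9, so Co²⁺ is d⁷ (9 − 2 = 7).
The d⁷ electrons fill as t₂g⁶ eg¹.
Orbital CFSE = 6(-0.4) + 1(0.6) = -1.8Δo = -1.8 × 298 = -536 kJ/mol.
Pairing penalty: 3 pairs vs 2 in the high-spin reference → 1 extra × P = 219 kJ/mol.
Combining: -536 + 219 = -317 kJ/mol.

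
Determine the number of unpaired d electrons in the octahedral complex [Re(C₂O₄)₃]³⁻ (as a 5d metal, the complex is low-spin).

2

Each C₂O₄²⁻ contributes -2; 3 × (-2) = -6. With overall charge -3, Re is in the +3 oxidation state.
Re³⁺: group 7, so d-count = 7 − 3 = 4.
Configuration: t₂g⁴ eg⁰, giving 2 unpaired electrons.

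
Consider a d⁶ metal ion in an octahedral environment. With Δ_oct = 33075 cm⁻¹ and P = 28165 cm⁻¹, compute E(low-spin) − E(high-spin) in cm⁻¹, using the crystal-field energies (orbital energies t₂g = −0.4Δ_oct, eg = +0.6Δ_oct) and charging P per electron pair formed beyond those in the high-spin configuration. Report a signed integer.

In the high-spin limit (t₂g⁴ eg²) the orbital term is -0.4Δ_oct = -13230 cm⁻¹, with no excess pairing.
Low-spin t₂g⁶ eg⁰ gives -2.4Δ_oct = -79380 cm⁻¹, but forming 2 extra pairs costs 2P = 56330 cm⁻¹, so E(LS) = -79380 + 56330 = -23050 cm⁻¹.
E(LS) − E(HS) = -23050 − (-13230) = -9820 cm⁻¹.

-9820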